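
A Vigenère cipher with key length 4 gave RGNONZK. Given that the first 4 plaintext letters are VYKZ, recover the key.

Subtract each crib letter from the matching ciphertext letter (mod 26):
R(17)−V(21)=-4≡22 → W
G(6)−Y(24)=-18≡8 → I
N(13)−K(10)=3 → D
O(14)−Z(25)=-11≡15 → P

WIDP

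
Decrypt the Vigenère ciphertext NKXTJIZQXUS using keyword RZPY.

Repeat the key across the ciphertext: RZPYRZPYRZP
N(13)−R(17): -4≡22 → W
K(10)−Z(25): -15≡11 → L
X(23)−P(15): 8 → I
T(19)−Y(24): -5≡21 → V
J(9)−R(17): -8≡18 → S
I(8)−Z(25): -17≡9 → J
Z(25)−P(15): 10 → K
Q(16)−Y(24): -8≡18 → S
X(23)−R(17): 6 → G
U(20)−Z(25): -5≡21 → V
S(18)−P(15): 3 → D

WLIVSJKSGVD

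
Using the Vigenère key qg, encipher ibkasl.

Repeat the key across the message: qgqgqg
i(8)+q(16): 24 → y
b(1)+g(6): 7 → h
k(10)+q(16): 26≡0 → a
a(0)+g(6): 6 → g
s(18)+q(16): 34≡8 → i
l(11)+g(6): 17 → r

yhagir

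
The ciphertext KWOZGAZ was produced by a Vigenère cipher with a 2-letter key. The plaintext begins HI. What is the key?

Subtract each crib letter from the matching ciphertext letter (mod 26):
K(10)−H(7)=3 → D
W(22)−I(8)=14 → O

DO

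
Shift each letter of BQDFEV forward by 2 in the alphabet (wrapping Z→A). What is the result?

DSFHGX

B(1): 1+2=3 → D
Q(16): 16+2=18 → S
D(3): 3+2=5 → F
F(5): 5+2=7 → H
E(4): 4+2=6 → G
V(21): 21+2=23 → X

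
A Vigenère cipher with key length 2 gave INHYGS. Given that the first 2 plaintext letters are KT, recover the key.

YU

Subtract each crib letter from the matching ciphertext letter (mod 26):
I(8)−K(10)=-2≡24 → Y
N(13)−T(19)=-6≡20 → U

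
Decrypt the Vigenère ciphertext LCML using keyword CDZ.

Repeat the key across the ciphertext: CDZC
L(11)−C(2): 9 → J
C(2)−D(3): -1≡25 → Z
M(12)−Z(25): -13≡13 → N
L(11)−C(2): 9 → J

JZNJ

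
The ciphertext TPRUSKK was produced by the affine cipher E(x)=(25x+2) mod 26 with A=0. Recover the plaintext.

JNLIKSS

The inverse of 25 mod 26 is 25, since 25·25=625≡1. Apply D(y)=25·(y−2) mod 26:
T(19): 25·(19−2)=425≡9 → J
P(15): 25·(15−2)=325≡13 → N
R(17): 25·(17−2)=375≡11 → L
U(20): 25·(20−2)=450≡8 → I
S(18): 25·(18−2)=400≡10 → K
K(10): 25·(10−2)=200≡18 → S
K(10): 25·(10−2)=200≡18 → S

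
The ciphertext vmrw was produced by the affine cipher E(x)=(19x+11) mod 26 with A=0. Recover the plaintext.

glor

The inverse of 19 mod 26 is 11, since 19·11=209≡1. Apply D(y)=11·(y−11) mod 26:
v(21): 11·(21−11)=110≡6 → g
m(12): 11·(12−11)=11 → l
r(17): 11·(17−11)=66≡14 → o
w(22): 11·(22−11)=121≡17 → r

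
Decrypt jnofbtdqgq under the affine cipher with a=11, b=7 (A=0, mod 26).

The inverse of 11 mod 26 is 19, since 11·19=209≡1. Apply D(y)=19·(y−7) mod 26:
j(9): 19·(9−7)=38≡12 → m
n(13): 19·(13−7)=114≡10 → k
o(14): 19·(14−7)=133≡3 → d
f(5): 19·(5−7)=-38≡14 → o
b(1): 19·(1−7)=-114≡16 → q
t(19): 19·(19−7)=228≡20 → u
d(3): 19·(3−7)=-76≡2 → c
q(16): 19·(16−7)=171≡15 → p
g(6): 19·(6−7)=-19≡7 → h
q(16): 19·(16−7)=171≡15 → p

mkdoqucphp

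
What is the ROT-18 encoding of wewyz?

owoqr

w(22): 22+18=40≡14 → o
e(4): 4+18=22 → w
w(22): 22+18=40≡14 → o
y(24): 24+18=42≡16 → q
z(25): 25+18=43≡17 → r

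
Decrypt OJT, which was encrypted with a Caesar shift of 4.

O(14): 14−4=10 → K
J(9): 9−4=5 → F
T(19): 19−4=15 → P

KFP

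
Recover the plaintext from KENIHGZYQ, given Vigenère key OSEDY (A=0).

WMJFJSHUN

Repeat the key across the ciphertext: OSEDYOSED
K(10)−O(14): -4≡22 → W
E(4)−S(18): -14≡12 → M
N(13)−E(4): 9 → J
I(8)−D(3): 5 → F
H(7)−Y(24): -17≡9 → J
G(6)−O(14): -8≡18 → S
Z(25)−S(18): 7 → H
Y(24)−E(4): 20 → U
Q(16)−D(3): 13 → N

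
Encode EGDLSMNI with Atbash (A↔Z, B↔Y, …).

E(4) → V(21)
G(6) → T(19)
D(3) → W(22)
L(11) → O(14)
S(18) → H(7)
M(12) → N(13)
N(13) → M(12)
I(8) → R(17)

VTWOHNMR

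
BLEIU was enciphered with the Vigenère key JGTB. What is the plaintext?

SFLHL

Repeat the key across the ciphertext: JGTBJ
B(1)−J(9): -8≡18 → S
L(11)−G(6): 5 → F
E(4)−T(19): -15≡11 → L
I(8)−B(1): 7 → H
U(20)−J(9): 11 → L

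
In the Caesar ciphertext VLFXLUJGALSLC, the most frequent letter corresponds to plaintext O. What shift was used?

23

The most frequent ciphertext letter is L (appears 4 times).
L is position 11; O is position 14.
Shift = -3≡23.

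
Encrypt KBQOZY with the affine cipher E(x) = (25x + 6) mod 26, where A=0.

WFQSHI

K(10): 25·10+6=256≡22 → W
B(1): 25·1+6=31≡5 → F
Q(16): 25·16+6=406≡16 → Q
O(14): 25·14+6=356≡18 → S
Z(25): 25·25+6=631≡7 → H
Y(24): 25·24+6=606≡8 → I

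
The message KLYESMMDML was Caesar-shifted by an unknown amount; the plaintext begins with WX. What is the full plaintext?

From the crib: K(10)−W(22)=-12≡14, so the shift is 14.
Subtract 14 from each ciphertext letter:
K(10): 10−14=-4≡22 → W
L(11): 11−14=-3≡23 → X
Y(24): 24−14=10 → K
E(4): 4−14=-10≡16 → Q
S(18): 18−14=4 → E
M(12): 12−14=-2≡24 → Y
M(12): 12−14=-2≡24 → Y
D(3): 3−14=-11≡15 → P
M(12): 12−14=-2≡24 → Y
L(11): 11−14=-3≡23 → X

WXKQEYYPYX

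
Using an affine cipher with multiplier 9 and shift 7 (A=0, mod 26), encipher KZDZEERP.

TYIYRREM

K(10): 9·10+7=97≡19 → T
Z(25): 9·25+7=232≡24 → Y
D(3): 9·3+7=34≡8 → I
Z(25): 9·25+7=232≡24 → Y
E(4): 9·4+7=43≡17 → R
E(4): 9·4+7=43≡17 → R
R(17): 9·17+7=160≡4 → E
P(15): 9·15+7=142≡12 → M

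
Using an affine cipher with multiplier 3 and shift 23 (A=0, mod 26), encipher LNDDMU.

L(11): 3·11+23=56≡4 → E
N(13): 3·13+23=62≡10 → K
D(3): 3·3+23=32≡6 → G
D(3): 3·3+23=32≡6 → G
M(12): 3·12+23=59≡7 → H
U(20): 3·20+23=83≡5 → F

EKGGHF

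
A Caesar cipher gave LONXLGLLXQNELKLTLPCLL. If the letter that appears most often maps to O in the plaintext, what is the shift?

23

The most frequent ciphertext letter is L (appears 9 times).
L is position 11; O is position 14.
Shift = -3≡23.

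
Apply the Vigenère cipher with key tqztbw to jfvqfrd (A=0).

Repeat the key across the message: tqztbwt
j(9)+t(19): 28≡2 → c
f(5)+q(16): 21 → v
v(21)+z(25): 46≡20 → u
q(16)+t(19): 35≡9 → j
f(5)+b(1): 6 → g
r(17)+w(22): 39≡13 → n
d(3)+t(19): 22 → w

cvujgnw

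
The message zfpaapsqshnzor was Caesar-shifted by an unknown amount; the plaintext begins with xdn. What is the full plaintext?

xdnyynqoqflxmp

From the crib: z(25)−x(23)=2, so the shift is 2.
Subtract 2 from each ciphertext letter:
z(25): 25−2=23 → x
f(5): 5−2=3 → d
p(15): 15−2=13 → n
a(0): 0−2=-2≡24 → y
a(0): 0−2=-2≡24 → y
p(15): 15−2=13 → n
s(18): 18−2=16 → q
q(16): 16−2=14 → o
s(18): 18−2=16 → q
h(7): 7−2=5 → f
n(13): 13−2=11 → l
z(25): 25−2=23 → x
o(14): 14−2=12 → m
r(17): 17−2=15 → p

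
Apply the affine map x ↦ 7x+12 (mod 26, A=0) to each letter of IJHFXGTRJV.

QXJVRCPBXD

I(8): 7·8+12=68≡16 → Q
J(9): 7·9+12=75≡23 → X
H(7): 7·7+12=61≡9 → J
F(5): 7·5+12=47≡21 → V
X(23): 7·23+12=173≡17 → R
G(6): 7·6+12=54≡2 → C
T(19): 7·19+12=145≡15 → P
R(17): 7·17+12=131≡1 → B
J(9): 7·9+12=75≡23 → X
V(21): 7·21+12=159≡3 → D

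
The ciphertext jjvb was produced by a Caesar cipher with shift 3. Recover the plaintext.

ggsy

j(9): 9−3=6 → g
j(9): 9−3=6 → g
v(21): 21−3=18 → s
b(1): 1−3=-2≡24 → y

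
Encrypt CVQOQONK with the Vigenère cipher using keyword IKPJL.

Repeat the key across the message: IKPJLIKP
C(2)+I(8): 10 → K
V(21)+K(10): 31≡5 → F
Q(16)+P(15): 31≡5 → F
O(14)+J(9): 23 → X
Q(16)+L(11): 27≡1 → B
O(14)+I(8): 22 → W
N(13)+K(10): 23 → X
K(10)+P(15): 25 → Z

KFFXBWXZ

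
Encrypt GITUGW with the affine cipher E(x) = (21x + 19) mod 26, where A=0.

PFCXPN

G(6): 21·6+19=145≡15 → P
I(8): 21·8+19=187≡5 → F
T(19): 21·19+19=418≡2 → C
U(20): 21·20+19=439≡23 → X
G(6): 21·6+19=145≡15 → P
W(22): 21·22+19=481≡13 → N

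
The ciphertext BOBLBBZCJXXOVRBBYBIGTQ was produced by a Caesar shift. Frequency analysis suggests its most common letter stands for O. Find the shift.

13

The most frequent ciphertext letter is B (appears 7 times).
B is position 1; O is position 14.
Shift = -13≡13.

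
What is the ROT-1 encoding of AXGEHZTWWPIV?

A(0): 0+1=1 → B
X(23): 23+1=24 → Y
G(6): 6+1=7 → H
E(4): 4+1=5 → F
H(7): 7+1=8 → I
Z(25): 25+1=26≡0 → A
T(19): 19+1=20 → U
W(22): 22+1=23 → X
W(22): 22+1=23 → X
P(15): 15+1=16 → Q
I(8): 8+1=9 → J
V(21): 21+1=22 → W

BYHFIAUXXQJW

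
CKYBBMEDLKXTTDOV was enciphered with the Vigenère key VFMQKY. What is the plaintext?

HFMLROJYZUNVYYCF

Repeat the key across the ciphertext: VFMQKYVFMQKYVFMQ
C(2)−V(21): -19≡7 → H
K(10)−F(5): 5 → F
Y(24)−M(12): 12 → M
B(1)−Q(16): -15≡11 → L
B(1)−K(10): -9≡17 → R
M(12)−Y(24): -12≡14 → O
E(4)−V(21): -17≡9 → J
D(3)−F(5): -2≡24 → Y
L(11)−M(12): -1≡25 → Z
K(10)−Q(16): -6≡20 → U
X(23)−K(10): 13 → N
T(19)−Y(24): -5≡21 → V
T(19)−V(21): -2≡24 → Y
D(3)−F(5): -2≡24 → Y
O(14)−M(12): 2 → C
V(21)−Q(16): 5 → F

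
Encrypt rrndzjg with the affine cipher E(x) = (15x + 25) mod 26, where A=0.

r(17): 15·17+25=280≡20 → u
r(17): 15·17+25=280≡20 → u
n(13): 15·13+25=220≡12 → m
d(3): 15·3+25=70≡18 → s
z(25): 15·25+25=400≡10 → k
j(9): 15·9+25=160≡4 → e
g(6): 15·6+25=115≡11 → l

uumskel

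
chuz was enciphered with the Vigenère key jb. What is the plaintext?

tgly

Repeat the key across the ciphertext: jbjb
c(2)−j(9): -7≡19 → t
h(7)−b(1): 6 → g
u(20)−j(9): 11 → l
z(25)−b(1): 24 → y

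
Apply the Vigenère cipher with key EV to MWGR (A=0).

Repeat the key across the message: EVEV
M(12)+E(4): 16 → Q
W(22)+V(21): 43≡17 → R
G(6)+E(4): 10 → K
R(17)+V(21): 38≡12 → M

QRKM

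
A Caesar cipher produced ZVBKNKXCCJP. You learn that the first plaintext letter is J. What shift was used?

From the crib: Z(25)−J(9)=16, so the shift is 16.

16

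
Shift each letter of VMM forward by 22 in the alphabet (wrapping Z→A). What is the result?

RII

V(21): 21+22=43≡17 → R
M(12): 12+22=34≡8 → I
M(12): 12+22=34≡8 → I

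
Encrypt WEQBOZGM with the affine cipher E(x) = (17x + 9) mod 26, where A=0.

TZVANSHF

W(22): 17·22+9=383≡19 → T
E(4): 17·4+9=77≡25 → Z
Q(16): 17·16+9=281≡21 → V
B(1): 17·1+9=26≡0 → A
O(14): 17·14+9=247≡13 → N
Z(25): 17·25+9=434≡18 → S
G(6): 17·6+9=111≡7 → H
M(12): 17·12+9=213≡5 → F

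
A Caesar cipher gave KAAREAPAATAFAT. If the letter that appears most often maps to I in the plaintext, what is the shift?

The most frequent ciphertext letter is A (appears 7 times).
A is position 0; I is position 8.
Shift = -8≡18.

18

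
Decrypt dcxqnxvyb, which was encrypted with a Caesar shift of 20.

d(3): 3−20=-17≡9 → j
c(2): 2−20=-18≡8 → i
x(23): 23−20=3 → d
q(16): 16−20=-4≡22 → w
n(13): 13−20=-7≡19 → t
x(23): 23−20=3 → d
v(21): 21−20=1 → b
y(24): 24−20=4 → e
b(1): 1−20=-19≡7 → h

jidwtdbeh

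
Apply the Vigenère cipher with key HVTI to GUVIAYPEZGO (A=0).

Repeat the key across the message: HVTIHVTIHVT
G(6)+H(7): 13 → N
U(20)+V(21): 41≡15 → P
V(21)+T(19): 40≡14 → O
I(8)+I(8): 16 → Q
A(0)+H(7): 7 → H
Y(24)+V(21): 45≡19 → T
P(15)+T(19): 34≡8 → I
E(4)+I(8): 12 → M
Z(25)+H(7): 32≡6 → G
G(6)+V(21): 27≡1 → B
O(14)+T(19): 33≡7 → H

NPOQHTIMGBH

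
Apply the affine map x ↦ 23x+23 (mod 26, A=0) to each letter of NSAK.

N(13): 23·13+23=322≡10 → K
S(18): 23·18+23=437≡21 → V
A(0): 23·0+23=23 → X
K(10): 23·10+23=253≡19 → T

KVXT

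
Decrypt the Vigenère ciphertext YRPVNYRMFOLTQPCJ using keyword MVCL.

Repeat the key across the ciphertext: MVCLMVCLMVCLMVCL
Y(24)−M(12): 12 → M
R(17)−V(21): -4≡22 → W
P(15)−C(2): 13 → N
V(21)−L(11): 10 → K
N(13)−M(12): 1 → B
Y(24)−V(21): 3 → D
R(17)−C(2): 15 → P
M(12)−L(11): 1 → B
F(5)−M(12): -7≡19 → T
O(14)−V(21): -7≡19 → T
L(11)−C(2): 9 → J
T(19)−L(11): 8 → I
Q(16)−M(12): 4 → E
P(15)−V(21): -6≡20 → U
C(2)−C(2): 0 → A
J(9)−L(11): -2≡24 → Y

MWNKBDPBTTJIEUAY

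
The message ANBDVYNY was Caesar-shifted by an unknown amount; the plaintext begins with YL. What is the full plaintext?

From the crib: A(0)−Y(24)=-24≡2, so the shift is 2.
Subtract 2 from each ciphertext letter:
A(0): 0−2=-2≡24 → Y
N(13): 13−2=11 → L
B(1): 1−2=-1≡25 → Z
D(3): 3−2=1 → B
V(21): 21−2=19 → T
Y(24): 24−2=22 → W
N(13): 13−2=11 → L
Y(24): 24−2=22 → W

YLZBTWLW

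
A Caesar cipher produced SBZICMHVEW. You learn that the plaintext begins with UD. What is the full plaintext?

From the crib: S(18)−U(20)=-2≡24, so the shift is 24.
Subtract 24 from each ciphertext letter:
S(18): 18−24=-6≡20 → U
B(1): 1−24=-23≡3 → D
Z(25): 25−24=1 → B
I(8): 8−24=-16≡10 → K
C(2): 2−24=-22≡4 → E
M(12): 12−24=-12≡14 → O
H(7): 7−24=-17≡9 → J
V(21): 21−24=-3≡23 → X
E(4): 4−24=-20≡6 → G
W(22): 22−24=-2≡24 → Y

UDBKEOJXGY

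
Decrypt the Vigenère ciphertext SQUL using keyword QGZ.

Repeat the key across the ciphertext: QGZQ
S(18)−Q(16): 2 → C
Q(16)−G(6): 10 → K
U(20)−Z(25): -5≡21 → V
L(11)−Q(16): -5≡21 → V

CKVV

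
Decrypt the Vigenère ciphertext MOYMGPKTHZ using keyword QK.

Repeat the key across the ciphertext: QKQKQKQKQK
M(12)−Q(16): -4≡22 → W
O(14)−K(10): 4 → E
Y(24)−Q(16): 8 → I
M(12)−K(10): 2 → C
G(6)−Q(16): -10≡16 → Q
P(15)−K(10): 5 → F
K(10)−Q(16): -6≡20 → U
T(19)−K(10): 9 → J
H(7)−Q(16): -9≡17 → R
Z(25)−K(10): 15 → P

WEICQFUJRP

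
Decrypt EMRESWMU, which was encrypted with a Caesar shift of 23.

E(4): 4−23=-19≡7 → H
M(12): 12−23=-11≡15 → P
R(17): 17−23=-6≡20 → U
E(4): 4−23=-19≡7 → H
S(18): 18−23=-5≡21 → V
W(22): 22−23=-1≡25 → Z
M(12): 12−23=-11≡15 → P
U(20): 20−23=-3≡23 → X

HPUHVZPX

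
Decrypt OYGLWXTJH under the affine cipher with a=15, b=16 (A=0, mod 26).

The inverse of 15 mod 26 is 7, since 15·7=105≡1. Apply D(y)=7·(y−16) mod 26:
O(14): 7·(14−16)=-14≡12 → M
Y(24): 7·(24−16)=56≡4 → E
G(6): 7·(6−16)=-70≡8 → I
L(11): 7·(11−16)=-35≡17 → R
W(22): 7·(22−16)=42≡16 → Q
X(23): 7·(23−16)=49≡23 → X
T(19): 7·(19−16)=21 → V
J(9): 7·(9−16)=-49≡3 → D
H(7): 7·(7−16)=-63≡15 → P

MEIRQXVDP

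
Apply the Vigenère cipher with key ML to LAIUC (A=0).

Repeat the key across the message: MLMLM
L(11)+M(12): 23 → X
A(0)+L(11): 11 → L
I(8)+M(12): 20 → U
U(20)+L(11): 31≡5 → F
C(2)+M(12): 14 → O

XLUFO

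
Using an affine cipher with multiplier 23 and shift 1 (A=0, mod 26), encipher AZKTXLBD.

A(0): 23·0+1=1 → B
Z(25): 23·25+1=576≡4 → E
K(10): 23·10+1=231≡23 → X
T(19): 23·19+1=438≡22 → W
X(23): 23·23+1=530≡10 → K
L(11): 23·11+1=254≡20 → U
B(1): 23·1+1=24 → Y
D(3): 23·3+1=70≡18 → S

BEXWKUYS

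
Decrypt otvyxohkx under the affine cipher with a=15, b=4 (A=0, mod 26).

sbpkdsvqd

The inverse of 15 mod 26 is 7, since 15·7=105≡1. Apply D(y)=7·(y−4) mod 26:
o(14): 7·(14−4)=70≡18 → s
t(19): 7·(19−4)=105≡1 → b
v(21): 7·(21−4)=119≡15 → p
y(24): 7·(24−4)=140≡10 → k
x(23): 7·(23−4)=133≡3 → d
o(14): 7·(14−4)=70≡18 → s
h(7): 7·(7−4)=21 → v
k(10): 7·(10−4)=42≡16 → q
x(23): 7·(23−4)=133≡3 → d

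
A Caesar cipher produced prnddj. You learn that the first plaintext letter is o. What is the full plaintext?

oqmcci

From the crib: p(15)−o(14)=1, so the shift is 1.
Subtract 1 from each ciphertext letter:
p(15): 15−1=14 → o
r(17): 17−1=16 → q
n(13): 13−1=12 → m
d(3): 3−1=2 → c
d(3): 3−1=2 → c
j(9): 9−1=8 → i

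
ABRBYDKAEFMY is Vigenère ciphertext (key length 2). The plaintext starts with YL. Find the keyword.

Subtract each crib letter from the matching ciphertext letter (mod 26):
A(0)−Y(24)=-24≡2 → C
B(1)−L(11)=-10≡16 → Q

CQ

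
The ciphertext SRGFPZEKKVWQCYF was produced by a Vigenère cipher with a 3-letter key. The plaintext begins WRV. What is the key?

Subtract each crib letter from the matching ciphertext letter (mod 26):
S(18)−W(22)=-4≡22 → W
R(17)−R(17)=0 → A
G(6)−V(21)=-15≡11 → L

WAL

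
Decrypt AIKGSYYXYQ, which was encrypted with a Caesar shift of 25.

A(0): 0−25=-25≡1 → B
I(8): 8−25=-17≡9 → J
K(10): 10−25=-15≡11 → L
G(6): 6−25=-19≡7 → H
S(18): 18−25=-7≡19 → T
Y(24): 24−25=-1≡25 → Z
Y(24): 24−25=-1≡25 → Z
X(23): 23−25=-2≡24 → Y
Y(24): 24−25=-1≡25 → Z
Q(16): 16−25=-9≡17 → R

BJLHTZZYZR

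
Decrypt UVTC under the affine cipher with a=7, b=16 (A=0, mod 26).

IXTY

The inverse of 7 mod 26 is 15, since 7·15=105≡1. Apply D(y)=15·(y−16) mod 26:
U(20): 15·(20−16)=60≡8 → I
V(21): 15·(21−16)=75≡23 → X
T(19): 15·(19−16)=45≡19 → T
C(2): 15·(2−16)=-210≡24 → Y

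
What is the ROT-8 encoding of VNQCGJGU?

V(21): 21+8=29≡3 → D
N(13): 13+8=21 → V
Q(16): 16+8=24 → Y
C(2): 2+8=10 → K
G(6): 6+8=14 → O
J(9): 9+8=17 → R
G(6): 6+8=14 → O
U(20): 20+8=28≡2 → C

DVYKOROC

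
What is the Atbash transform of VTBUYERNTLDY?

EGYFBVIMGOWB

V(21) → E(4)
T(19) → G(6)
B(1) → Y(24)
U(20) → F(5)
Y(24) → B(1)
E(4) → V(21)
R(17) → I(8)
N(13) → M(12)
T(19) → G(6)
L(11) → O(14)
D(3) → W(22)
Y(24) → B(1)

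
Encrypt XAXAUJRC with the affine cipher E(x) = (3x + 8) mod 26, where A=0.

X(23): 3·23+8=77≡25 → Z
A(0): 3·0+8=8 → I
X(23): 3·23+8=77≡25 → Z
A(0): 3·0+8=8 → I
U(20): 3·20+8=68≡16 → Q
J(9): 3·9+8=35≡9 → J
R(17): 3·17+8=59≡7 → H
C(2): 3·2+8=14 → O

ZIZIQJHO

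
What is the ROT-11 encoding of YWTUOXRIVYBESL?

Y(24): 24+11=35≡9 → J
W(22): 22+11=33≡7 → H
T(19): 19+11=30≡4 → E
U(20): 20+11=31≡5 → F
O(14): 14+11=25 → Z
X(23): 23+11=34≡8 → I
R(17): 17+11=28≡2 → C
I(8): 8+11=19 → T
V(21): 21+11=32≡6 → G
Y(24): 24+11=35≡9 → J
B(1): 1+11=12 → M
E(4): 4+11=15 → P
S(18): 18+11=29≡3 → D
L(11): 11+11=22 → W

JHEFZICTGJMPDW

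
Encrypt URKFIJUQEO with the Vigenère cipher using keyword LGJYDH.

FXTDLQFWNM

Repeat the key across the message: LGJYDHLGJY
U(20)+L(11): 31≡5 → F
R(17)+G(6): 23 → X
K(10)+J(9): 19 → T
F(5)+Y(24): 29≡3 → D
I(8)+D(3): 11 → L
J(9)+H(7): 16 → Q
U(20)+L(11): 31≡5 → F
Q(16)+G(6): 22 → W
E(4)+J(9): 13 → N
O(14)+Y(24): 38≡12 → M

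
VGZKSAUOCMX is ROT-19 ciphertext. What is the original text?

V(21): 21−19=2 → C
G(6): 6−19=-13≡13 → N
Z(25): 25−19=6 → G
K(10): 10−19=-9≡17 → R
S(18): 18−19=-1≡25 → Z
A(0): 0−19=-19≡7 → H
U(20): 20−19=1 → B
O(14): 14−19=-5≡21 → V
C(2): 2−19=-17≡9 → J
M(12): 12−19=-7≡19 → T
X(23): 23−19=4 → E

CNGRZHBVJTE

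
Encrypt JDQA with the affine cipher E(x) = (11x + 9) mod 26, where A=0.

J(9): 11·9+9=108≡4 → E
D(3): 11·3+9=42≡16 → Q
Q(16): 11·16+9=185≡3 → D
A(0): 11·0+9=9 → J

EQDJ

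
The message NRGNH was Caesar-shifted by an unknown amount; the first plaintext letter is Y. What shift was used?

15

From the crib: N(13)−Y(24)=-11≡15, so the shift is 15.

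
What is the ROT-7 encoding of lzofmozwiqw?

sgvmtvgdpxd

l(11): 11+7=18 → s
z(25): 25+7=32≡6 → g
o(14): 14+7=21 → v
f(5): 5+7=12 → m
m(12): 12+7=19 → t
o(14): 14+7=21 → v
z(25): 25+7=32≡6 → g
w(22): 22+7=29≡3 → d
i(8): 8+7=15 → p
q(16): 16+7=23 → x
w(22): 22+7=29≡3 → d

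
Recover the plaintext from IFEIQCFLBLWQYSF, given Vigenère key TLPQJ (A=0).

Repeat the key across the ciphertext: TLPQJTLPQJTLPQJ
I(8)−T(19): -11≡15 → P
F(5)−L(11): -6≡20 → U
E(4)−P(15): -11≡15 → P
I(8)−Q(16): -8≡18 → S
Q(16)−J(9): 7 → H
C(2)−T(19): -17≡9 → J
F(5)−L(11): -6≡20 → U
L(11)−P(15): -4≡22 → W
B(1)−Q(16): -15≡11 → L
L(11)−J(9): 2 → C
W(22)−T(19): 3 → D
Q(16)−L(11): 5 → F
Y(24)−P(15): 9 → J
S(18)−Q(16): 2 → C
F(5)−J(9): -4≡22 → W

PUPSHJUWLCDFJCW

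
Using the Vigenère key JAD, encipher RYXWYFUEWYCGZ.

Repeat the key across the message: JADJADJADJADJ
R(17)+J(9): 26≡0 → A
Y(24)+A(0): 24 → Y
X(23)+D(3): 26≡0 → A
W(22)+J(9): 31≡5 → F
Y(24)+A(0): 24 → Y
F(5)+D(3): 8 → I
U(20)+J(9): 29≡3 → D
E(4)+A(0): 4 → E
W(22)+D(3): 25 → Z
Y(24)+J(9): 33≡7 → H
C(2)+A(0): 2 → C
G(6)+D(3): 9 → J
Z(25)+J(9): 34≡8 → I

AYAFYIDEZHCJI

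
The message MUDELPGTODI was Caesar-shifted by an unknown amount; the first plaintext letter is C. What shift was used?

From the crib: M(12)−C(2)=10, so the shift is 10.

10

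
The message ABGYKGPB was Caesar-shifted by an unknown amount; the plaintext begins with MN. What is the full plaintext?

From the crib: A(0)−M(12)=-12≡14, so the shift is 14.
Subtract 14 from each ciphertext letter:
A(0): 0−14=-14≡12 → M
B(1): 1−14=-13≡13 → N
G(6): 6−14=-8≡18 → S
Y(24): 24−14=10 → K
K(10): 10−14=-4≡22 → W
G(6): 6−14=-8≡18 → S
P(15): 15−14=1 → B
B(1): 1−14=-13≡13 → N

MNSKWSBN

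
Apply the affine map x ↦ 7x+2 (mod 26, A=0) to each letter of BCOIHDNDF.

JQWGZXPXL

B(1): 7·1+2=9 → J
C(2): 7·2+2=16 → Q
O(14): 7·14+2=100≡22 → W
I(8): 7·8+2=58≡6 → G
H(7): 7·7+2=51≡25 → Z
D(3): 7·3+2=23 → X
N(13): 7·13+2=93≡15 → P
D(3): 7·3+2=23 → X
F(5): 7·5+2=37≡11 → L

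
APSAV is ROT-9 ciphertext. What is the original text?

RGJRM

A(0): 0−9=-9≡17 → R
P(15): 15−9=6 → G
S(18): 18−9=9 → J
A(0): 0−9=-9≡17 → R
V(21): 21−9=12 → M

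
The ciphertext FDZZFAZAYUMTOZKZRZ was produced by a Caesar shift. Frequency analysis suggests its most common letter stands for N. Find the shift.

The most frequent ciphertext letter is Z (appears 6 times).
Z is position 25; N is position 13.
Shift = 12.

12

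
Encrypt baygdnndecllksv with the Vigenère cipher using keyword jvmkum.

kvkqxzwyqmfxtnh

Repeat the key across the message: jvmkumjvmkumjvm
b(1)+j(9): 10 → k
a(0)+v(21): 21 → v
y(24)+m(12): 36≡10 → k
g(6)+k(10): 16 → q
d(3)+u(20): 23 → x
n(13)+m(12): 25 → z
n(13)+j(9): 22 → w
d(3)+v(21): 24 → y
e(4)+m(12): 16 → q
c(2)+k(10): 12 → m
l(11)+u(20): 31≡5 → f
l(11)+m(12): 23 → x
k(10)+j(9): 19 → t
s(18)+v(21): 39≡13 → n
v(21)+m(12): 33≡7 → h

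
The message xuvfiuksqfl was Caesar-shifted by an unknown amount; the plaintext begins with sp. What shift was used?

5

From the crib: x(23)−s(18)=5, so the shift is 5.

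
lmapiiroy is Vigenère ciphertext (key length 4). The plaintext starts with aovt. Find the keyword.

Subtract each crib letter from the matching ciphertext letter (mod 26):
l(11)−a(0)=11 → l
m(12)−o(14)=-2≡24 → y
a(0)−v(21)=-21≡5 → f
p(15)−t(19)=-4≡22 → w

lyfw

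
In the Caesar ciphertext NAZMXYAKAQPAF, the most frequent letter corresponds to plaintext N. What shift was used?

13

The most frequent ciphertext letter is A (appears 4 times).
A is position 0; N is position 13.
Shift = -13≡13.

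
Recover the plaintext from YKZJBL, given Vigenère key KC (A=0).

OIPHRJ

Repeat the key across the ciphertext: KCKCKC
Y(24)−K(10): 14 → O
K(10)−C(2): 8 → I
Z(25)−K(10): 15 → P
J(9)−C(2): 7 → H
B(1)−K(10): -9≡17 → R
L(11)−C(2): 9 → J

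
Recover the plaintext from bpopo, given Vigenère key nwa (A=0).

Repeat the key across the ciphertext: nwanw
b(1)−n(13): -12≡14 → o
p(15)−w(22): -7≡19 → t
o(14)−a(0): 14 → o
p(15)−n(13): 2 → c
o(14)−w(22): -8≡18 → s

otocs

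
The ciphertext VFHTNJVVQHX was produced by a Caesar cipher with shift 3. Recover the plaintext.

SCEQKGSSNEU

V(21): 21−3=18 → S
F(5): 5−3=2 → C
H(7): 7−3=4 → E
T(19): 19−3=16 → Q
N(13): 13−3=10 → K
J(9): 9−3=6 → G
V(21): 21−3=18 → S
V(21): 21−3=18 → S
Q(16): 16−3=13 → N
H(7): 7−3=4 → E
X(23): 23−3=20 → U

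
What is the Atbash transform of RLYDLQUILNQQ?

IOBWOJFROMJJ

R(17) → I(8)
L(11) → O(14)
Y(24) → B(1)
D(3) → W(22)
L(11) → O(14)
Q(16) → J(9)
U(20) → F(5)
I(8) → R(17)
L(11) → O(14)
N(13) → M(12)
Q(16) → J(9)
Q(16) → J(9)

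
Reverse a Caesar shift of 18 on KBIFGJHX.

SJQNORPF

K(10): 10−18=-8≡18 → S
B(1): 1−18=-17≡9 → J
I(8): 8−18=-10≡16 → Q
F(5): 5−18=-13≡13 → N
G(6): 6−18=-12≡14 → O
J(9): 9−18=-9≡17 → R
H(7): 7−18=-11≡15 → P
X(23): 23−18=5 → F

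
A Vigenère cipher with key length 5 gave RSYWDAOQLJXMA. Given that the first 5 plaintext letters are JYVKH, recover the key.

Subtract each crib letter from the matching ciphertext letter (mod 26):
R(17)−J(9)=8 → I
S(18)−Y(24)=-6≡20 → U
Y(24)−V(21)=3 → D
W(22)−K(10)=12 → M
D(3)−H(7)=-4≡22 → W

IUDMW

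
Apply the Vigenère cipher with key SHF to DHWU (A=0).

Repeat the key across the message: SHFS
D(3)+S(18): 21 → V
H(7)+H(7): 14 → O
W(22)+F(5): 27≡1 → B
U(20)+S(18): 38≡12 → M

VOBM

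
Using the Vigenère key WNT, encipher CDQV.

Repeat the key across the message: WNTW
C(2)+W(22): 24 → Y
D(3)+N(13): 16 → Q
Q(16)+T(19): 35≡9 → J
V(21)+W(22): 43≡17 → R

YQJR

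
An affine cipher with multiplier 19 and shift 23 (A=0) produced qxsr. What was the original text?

baxm

The inverse of 19 mod 26 is 11, since 19·11=209≡1. Apply D(y)=11·(y−23) mod 26:
q(16): 11·(16−23)=-77≡1 → b
x(23): 11·(23−23)=0 → a
s(18): 11·(18−23)=-55≡23 → x
r(17): 11·(17−23)=-66≡12 → m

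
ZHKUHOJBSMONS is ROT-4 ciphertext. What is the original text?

Z(25): 25−4=21 → V
H(7): 7−4=3 → D
K(10): 10−4=6 → G
U(20): 20−4=16 → Q
H(7): 7−4=3 → D
O(14): 14−4=10 → K
J(9): 9−4=5 → F
B(1): 1−4=-3≡23 → X
S(18): 18−4=14 → O
M(12): 12−4=8 → I
O(14): 14−4=10 → K
N(13): 13−4=9 → J
S(18): 18−4=14 → O

VDGQDKFXOIKJO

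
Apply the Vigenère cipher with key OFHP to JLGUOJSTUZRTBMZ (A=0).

Repeat the key across the message: OFHPOFHPOFHPOFH
J(9)+O(14): 23 → X
L(11)+F(5): 16 → Q
G(6)+H(7): 13 → N
U(20)+P(15): 35≡9 → J
O(14)+O(14): 28≡2 → C
J(9)+F(5): 14 → O
S(18)+H(7): 25 → Z
T(19)+P(15): 34≡8 → I
U(20)+O(14): 34≡8 → I
Z(25)+F(5): 30≡4 → E
R(17)+H(7): 24 → Y
T(19)+P(15): 34≡8 → I
B(1)+O(14): 15 → P
M(12)+F(5): 17 → R
Z(25)+H(7): 32≡6 → G

XQNJCOZIIEYIPRG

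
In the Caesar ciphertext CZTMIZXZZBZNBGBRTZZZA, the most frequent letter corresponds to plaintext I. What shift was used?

The most frequent ciphertext letter is Z (appears 8 times).
Z is position 25; I is position 8.
Shift = 17.

17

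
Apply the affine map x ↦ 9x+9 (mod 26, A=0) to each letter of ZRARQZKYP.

Z(25): 9·25+9=234≡0 → A
R(17): 9·17+9=162≡6 → G
A(0): 9·0+9=9 → J
R(17): 9·17+9=162≡6 → G
Q(16): 9·16+9=153≡23 → X
Z(25): 9·25+9=234≡0 → A
K(10): 9·10+9=99≡21 → V
Y(24): 9·24+9=225≡17 → R
P(15): 9·15+9=144≡14 → O

AGJGXAVRO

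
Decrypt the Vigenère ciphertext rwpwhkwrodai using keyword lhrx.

Repeat the key across the ciphertext: lhrxlhrxlhrx
r(17)−l(11): 6 → g
w(22)−h(7): 15 → p
p(15)−r(17): -2≡24 → y
w(22)−x(23): -1≡25 → z
h(7)−l(11): -4≡22 → w
k(10)−h(7): 3 → d
w(22)−r(17): 5 → f
r(17)−x(23): -6≡20 → u
o(14)−l(11): 3 → d
d(3)−h(7): -4≡22 → w
a(0)−r(17): -17≡9 → j
i(8)−x(23): -15≡11 → l

gpyzwdfudwjl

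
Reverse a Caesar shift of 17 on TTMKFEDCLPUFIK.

T(19): 19−17=2 → C
T(19): 19−17=2 → C
M(12): 12−17=-5≡21 → V
K(10): 10−17=-7≡19 → T
F(5): 5−17=-12≡14 → O
E(4): 4−17=-13≡13 → N
D(3): 3−17=-14≡12 → M
C(2): 2−17=-15≡11 → L
L(11): 11−17=-6≡20 → U
P(15): 15−17=-2≡24 → Y
U(20): 20−17=3 → D
F(5): 5−17=-12≡14 → O
I(8): 8−17=-9≡17 → R
K(10): 10−17=-7≡19 → T

CCVTONMLUYDORT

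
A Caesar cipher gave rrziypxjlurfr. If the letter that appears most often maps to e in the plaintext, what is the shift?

13

The most frequent ciphertext letter is r (appears 4 times).
r is position 17; e is position 4.
Shift = 13.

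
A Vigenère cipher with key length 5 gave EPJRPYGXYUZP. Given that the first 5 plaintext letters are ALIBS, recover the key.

Subtract each crib letter from the matching ciphertext letter (mod 26):
E(4)−A(0)=4 → E
P(15)−L(11)=4 → E
J(9)−I(8)=1 → B
R(17)−B(1)=16 → Q
P(15)−S(18)=-3≡23 → X

EEBQX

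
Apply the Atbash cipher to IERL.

I(8) → R(17)
E(4) → V(21)
R(17) → I(8)
L(11) → O(14)

RVIO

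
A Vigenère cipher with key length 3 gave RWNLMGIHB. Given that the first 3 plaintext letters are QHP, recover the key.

Subtract each crib letter from the matching ciphertext letter (mod 26):
R(17)−Q(16)=1 → B
W(22)−H(7)=15 → P
N(13)−P(15)=-2≡24 → Y

BPY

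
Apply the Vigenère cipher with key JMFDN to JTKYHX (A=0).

SFPBUG

Repeat the key across the message: JMFDNJ
J(9)+J(9): 18 → S
T(19)+M(12): 31≡5 → F
K(10)+F(5): 15 → P
Y(24)+D(3): 27≡1 → B
H(7)+N(13): 20 → U
X(23)+J(9): 32≡6 → G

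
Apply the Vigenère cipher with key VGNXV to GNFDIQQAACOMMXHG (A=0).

BTSADLWNXXJSZUCB

Repeat the key across the message: VGNXVVGNXVVGNXVV
G(6)+V(21): 27≡1 → B
N(13)+G(6): 19 → T
F(5)+N(13): 18 → S
D(3)+X(23): 26≡0 → A
I(8)+V(21): 29≡3 → D
Q(16)+V(21): 37≡11 → L
Q(16)+G(6): 22 → W
A(0)+N(13): 13 → N
A(0)+X(23): 23 → X
C(2)+V(21): 23 → X
O(14)+V(21): 35≡9 → J
M(12)+G(6): 18 → S
M(12)+N(13): 25 → Z
X(23)+X(23): 46≡20 → U
H(7)+V(21): 28≡2 → C
G(6)+V(21): 27≡1 → B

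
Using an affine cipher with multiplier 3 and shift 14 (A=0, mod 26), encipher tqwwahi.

tkccojm

t(19): 3·19+14=71≡19 → t
q(16): 3·16+14=62≡10 → k
w(22): 3·22+14=80≡2 → c
w(22): 3·22+14=80≡2 → c
a(0): 3·0+14=14 → o
h(7): 3·7+14=35≡9 → j
i(8): 3·8+14=38≡12 → m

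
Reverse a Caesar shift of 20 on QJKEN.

Q(16): 16−20=-4≡22 → W
J(9): 9−20=-11≡15 → P
K(10): 10−20=-10≡16 → Q
E(4): 4−20=-16≡10 → K
N(13): 13−20=-7≡19 → T

WPQKT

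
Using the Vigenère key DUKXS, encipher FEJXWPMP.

IYTUOSGZ

Repeat the key across the message: DUKXSDUK
F(5)+D(3): 8 → I
E(4)+U(20): 24 → Y
J(9)+K(10): 19 → T
X(23)+X(23): 46≡20 → U
W(22)+S(18): 40≡14 → O
P(15)+D(3): 18 → S
M(12)+U(20): 32≡6 → G
P(15)+K(10): 25 → Z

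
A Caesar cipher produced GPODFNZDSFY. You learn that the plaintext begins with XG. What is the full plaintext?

XGFUWEQUJWP

From the crib: G(6)−X(23)=-17≡9, so the shift is 9.
Subtract 9 from each ciphertext letter:
G(6): 6−9=-3≡23 → X
P(15): 15−9=6 → G
O(14): 14−9=5 → F
D(3): 3−9=-6≡20 → U
F(5): 5−9=-4≡22 → W
N(13): 13−9=4 → E
Z(25): 25−9=16 → Q
D(3): 3−9=-6≡20 → U
S(18): 18−9=9 → J
F(5): 5−9=-4≡22 → W
Y(24): 24−9=15 → P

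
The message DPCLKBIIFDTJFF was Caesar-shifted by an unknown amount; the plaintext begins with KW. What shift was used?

From the crib: D(3)−K(10)=-7≡19, so the shift is 19.

19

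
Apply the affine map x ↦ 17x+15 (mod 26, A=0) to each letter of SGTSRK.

S(18): 17·18+15=321≡9 → J
G(6): 17·6+15=117≡13 → N
T(19): 17·19+15=338≡0 → A
S(18): 17·18+15=321≡9 → J
R(17): 17·17+15=304≡18 → S
K(10): 17·10+15=185≡3 → D

JNAJSD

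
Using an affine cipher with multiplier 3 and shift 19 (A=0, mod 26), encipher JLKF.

J(9): 3·9+19=46≡20 → U
L(11): 3·11+19=52≡0 → A
K(10): 3·10+19=49≡23 → X
F(5): 3·5+19=34≡8 → I

UAXI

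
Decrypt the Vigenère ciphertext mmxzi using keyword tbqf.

tlhup

Repeat the key across the ciphertext: tbqft
m(12)−t(19): -7≡19 → t
m(12)−b(1): 11 → l
x(23)−q(16): 7 → h
z(25)−f(5): 20 → u
i(8)−t(19): -11≡15 → p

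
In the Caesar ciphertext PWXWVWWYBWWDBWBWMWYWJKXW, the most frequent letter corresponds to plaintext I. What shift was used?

14

The most frequent ciphertext letter is W (appears 11 times).
W is position 22; I is position 8.
Shift = 14.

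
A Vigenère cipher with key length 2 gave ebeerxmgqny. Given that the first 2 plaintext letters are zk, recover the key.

Subtract each crib letter from the matching ciphertext letter (mod 26):
e(4)−z(25)=-21≡5 → f
b(1)−k(10)=-9≡17 → r

fr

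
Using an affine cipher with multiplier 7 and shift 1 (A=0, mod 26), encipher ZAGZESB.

Z(25): 7·25+1=176≡20 → U
A(0): 7·0+1=1 → B
G(6): 7·6+1=43≡17 → R
Z(25): 7·25+1=176≡20 → U
E(4): 7·4+1=29≡3 → D
S(18): 7·18+1=127≡23 → X
B(1): 7·1+1=8 → I

UBRUDXI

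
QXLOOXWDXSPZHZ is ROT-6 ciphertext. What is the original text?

Q(16): 16−6=10 → K
X(23): 23−6=17 → R
L(11): 11−6=5 → F
O(14): 14−6=8 → I
O(14): 14−6=8 → I
X(23): 23−6=17 → R
W(22): 22−6=16 → Q
D(3): 3−6=-3≡23 → X
X(23): 23−6=17 → R
S(18): 18−6=12 → M
P(15): 15−6=9 → J
Z(25): 25−6=19 → T
H(7): 7−6=1 → B
Z(25): 25−6=19 → T

KRFIIRQXRMJTBT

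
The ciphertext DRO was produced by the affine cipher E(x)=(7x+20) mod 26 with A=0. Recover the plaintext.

The inverse of 7 mod 26 is 15, since 7·15=105≡1. Apply D(y)=15·(y−20) mod 26:
D(3): 15·(3−20)=-255≡5 → F
R(17): 15·(17−20)=-45≡7 → H
O(14): 15·(14−20)=-90≡14 → O

FHO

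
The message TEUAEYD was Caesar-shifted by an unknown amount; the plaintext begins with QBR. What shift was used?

From the crib: T(19)−Q(16)=3, so the shift is 3.

3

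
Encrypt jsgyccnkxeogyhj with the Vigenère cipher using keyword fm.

Repeat the key across the message: fmfmfmfmfmfmfmf
j(9)+f(5): 14 → o
s(18)+m(12): 30≡4 → e
g(6)+f(5): 11 → l
y(24)+m(12): 36≡10 → k
c(2)+f(5): 7 → h
c(2)+m(12): 14 → o
n(13)+f(5): 18 → s
k(10)+m(12): 22 → w
x(23)+f(5): 28≡2 → c
e(4)+m(12): 16 → q
o(14)+f(5): 19 → t
g(6)+m(12): 18 → s
y(24)+f(5): 29≡3 → d
h(7)+m(12): 19 → t
j(9)+f(5): 14 → o

oelkhoswcqtsdto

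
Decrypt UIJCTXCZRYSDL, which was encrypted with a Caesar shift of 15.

FTUNEINKCJDOW

U(20): 20−15=5 → F
I(8): 8−15=-7≡19 → T
J(9): 9−15=-6≡20 → U
C(2): 2−15=-13≡13 → N
T(19): 19−15=4 → E
X(23): 23−15=8 → I
C(2): 2−15=-13≡13 → N
Z(25): 25−15=10 → K
R(17): 17−15=2 → C
Y(24): 24−15=9 → J
S(18): 18−15=3 → D
D(3): 3−15=-12≡14 → O
L(11): 11−15=-4≡22 → W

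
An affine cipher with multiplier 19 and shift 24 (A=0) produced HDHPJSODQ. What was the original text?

The inverse of 19 mod 26 is 11, since 19·11=209≡1. Apply D(y)=11·(y−24) mod 26:
H(7): 11·(7−24)=-187≡21 → V
D(3): 11·(3−24)=-231≡3 → D
H(7): 11·(7−24)=-187≡21 → V
P(15): 11·(15−24)=-99≡5 → F
J(9): 11·(9−24)=-165≡17 → R
S(18): 11·(18−24)=-66≡12 → M
O(14): 11·(14−24)=-110≡20 → U
D(3): 11·(3−24)=-231≡3 → D
Q(16): 11·(16−24)=-88≡16 → Q

VDVFRMUDQ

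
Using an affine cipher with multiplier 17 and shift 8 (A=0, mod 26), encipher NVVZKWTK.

N(13): 17·13+8=229≡21 → V
V(21): 17·21+8=365≡1 → B
V(21): 17·21+8=365≡1 → B
Z(25): 17·25+8=433≡17 → R
K(10): 17·10+8=178≡22 → W
W(22): 17·22+8=382≡18 → S
T(19): 17·19+8=331≡19 → T
K(10): 17·10+8=178≡22 → W

VBBRWSTW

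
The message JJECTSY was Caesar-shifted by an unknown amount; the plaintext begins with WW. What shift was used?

From the crib: J(9)−W(22)=-13≡13, so the shift is 13.

13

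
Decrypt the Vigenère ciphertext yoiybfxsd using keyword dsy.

Repeat the key across the ciphertext: dsydsydsy
y(24)−d(3): 21 → v
o(14)−s(18): -4≡22 → w
i(8)−y(24): -16≡10 → k
y(24)−d(3): 21 → v
b(1)−s(18): -17≡9 → j
f(5)−y(24): -19≡7 → h
x(23)−d(3): 20 → u
s(18)−s(18): 0 → a
d(3)−y(24): -21≡5 → f

vwkvjhuaf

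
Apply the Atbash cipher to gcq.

txj

g(6) → t(19)
c(2) → x(23)
q(16) → j(9)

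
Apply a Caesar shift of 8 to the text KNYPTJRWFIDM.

SVGXBRZENQLU

K(10): 10+8=18 → S
N(13): 13+8=21 → V
Y(24): 24+8=32≡6 → G
P(15): 15+8=23 → X
T(19): 19+8=27≡1 → B
J(9): 9+8=17 → R
R(17): 17+8=25 → Z
W(22): 22+8=30≡4 → E
F(5): 5+8=13 → N
I(8): 8+8=16 → Q
D(3): 3+8=11 → L
M(12): 12+8=20 → U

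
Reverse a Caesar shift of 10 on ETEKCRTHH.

E(4): 4−10=-6≡20 → U
T(19): 19−10=9 → J
E(4): 4−10=-6≡20 → U
K(10): 10−10=0 → A
C(2): 2−10=-8≡18 → S
R(17): 17−10=7 → H
T(19): 19−10=9 → J
H(7): 7−10=-3≡23 → X
H(7): 7−10=-3≡23 → X

UJUASHJXX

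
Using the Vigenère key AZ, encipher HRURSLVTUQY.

Repeat the key across the message: AZAZAZAZAZA
H(7)+A(0): 7 → H
R(17)+Z(25): 42≡16 → Q
U(20)+A(0): 20 → U
R(17)+Z(25): 42≡16 → Q
S(18)+A(0): 18 → S
L(11)+Z(25): 36≡10 → K
V(21)+A(0): 21 → V
T(19)+Z(25): 44≡18 → S
U(20)+A(0): 20 → U
Q(16)+Z(25): 41≡15 → P
Y(24)+A(0): 24 → Y

HQUQSKVSUPY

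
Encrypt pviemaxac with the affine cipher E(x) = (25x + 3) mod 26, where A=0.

oivzrdgdb

p(15): 25·15+3=378≡14 → o
v(21): 25·21+3=528≡8 → i
i(8): 25·8+3=203≡21 → v
e(4): 25·4+3=103≡25 → z
m(12): 25·12+3=303≡17 → r
a(0): 25·0+3=3 → d
x(23): 25·23+3=578≡6 → g
a(0): 25·0+3=3 → d
c(2): 25·2+3=53≡1 → b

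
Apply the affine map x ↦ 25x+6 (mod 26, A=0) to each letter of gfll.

g(6): 25·6+6=156≡0 → a
f(5): 25·5+6=131≡1 → b
l(11): 25·11+6=281≡21 → v
l(11): 25·11+6=281≡21 → v

abvv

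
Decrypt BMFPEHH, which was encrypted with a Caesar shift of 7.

UFYIXAA

B(1): 1−7=-6≡20 → U
M(12): 12−7=5 → F
F(5): 5−7=-2≡24 → Y
P(15): 15−7=8 → I
E(4): 4−7=-3≡23 → X
H(7): 7−7=0 → A
H(7): 7−7=0 → A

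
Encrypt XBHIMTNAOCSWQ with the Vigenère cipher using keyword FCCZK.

Repeat the key across the message: FCCZKFCCZKFCC
X(23)+F(5): 28≡2 → C
B(1)+C(2): 3 → D
H(7)+C(2): 9 → J
I(8)+Z(25): 33≡7 → H
M(12)+K(10): 22 → W
T(19)+F(5): 24 → Y
N(13)+C(2): 15 → P
A(0)+C(2): 2 → C
O(14)+Z(25): 39≡13 → N
C(2)+K(10): 12 → M
S(18)+F(5): 23 → X
W(22)+C(2): 24 → Y
Q(16)+C(2): 18 → S

CDJHWYPCNMXYS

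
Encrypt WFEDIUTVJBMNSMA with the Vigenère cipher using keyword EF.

AKIIMZXANGQSWRE

Repeat the key across the message: EFEFEFEFEFEFEFE
W(22)+E(4): 26≡0 → A
F(5)+F(5): 10 → K
E(4)+E(4): 8 → I
D(3)+F(5): 8 → I
I(8)+E(4): 12 → M
U(20)+F(5): 25 → Z
T(19)+E(4): 23 → X
V(21)+F(5): 26≡0 → A
J(9)+E(4): 13 → N
B(1)+F(5): 6 → G
M(12)+E(4): 16 → Q
N(13)+F(5): 18 → S
S(18)+E(4): 22 → W
M(12)+F(5): 17 → R
A(0)+E(4): 4 → E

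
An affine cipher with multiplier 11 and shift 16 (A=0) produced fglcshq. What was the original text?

The inverse of 11 mod 26 is 19, since 11·19=209≡1. Apply D(y)=19·(y−16) mod 26:
f(5): 19·(5−16)=-209≡25 → z
g(6): 19·(6−16)=-190≡18 → s
l(11): 19·(11−16)=-95≡9 → j
c(2): 19·(2−16)=-266≡20 → u
s(18): 19·(18−16)=38≡12 → m
h(7): 19·(7−16)=-171≡11 → l
q(16): 19·(16−16)=0 → a

zsjumla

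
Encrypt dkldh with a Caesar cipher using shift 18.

vcdvz

d(3): 3+18=21 → v
k(10): 10+18=28≡2 → c
l(11): 11+18=29≡3 → d
d(3): 3+18=21 → v
h(7): 7+18=25 → z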